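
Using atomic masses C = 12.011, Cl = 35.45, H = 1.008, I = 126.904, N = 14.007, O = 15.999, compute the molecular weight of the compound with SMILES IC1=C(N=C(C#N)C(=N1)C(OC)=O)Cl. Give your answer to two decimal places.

Molecular formula: C7H3ClIN3O2.
M = 7×12.011 + 1×35.45 + 3×1.008 + 1×126.904 + 3×14.007 + 2×15.999 = 323.47 g/mol.

323.47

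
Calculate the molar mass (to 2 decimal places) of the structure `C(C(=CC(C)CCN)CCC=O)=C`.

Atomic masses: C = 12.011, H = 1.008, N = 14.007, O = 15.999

Molecular formula: C11H19NO.
M = 11×12.011 + 19×1.008 + 1×14.007 + 1×15.999 = 181.28 g/mol.

181.28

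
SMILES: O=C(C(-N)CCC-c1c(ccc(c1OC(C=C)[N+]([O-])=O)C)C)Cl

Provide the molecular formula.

C16H21ClN2O4

Heavy atoms from the SMILES: 16 C, 1 Cl, 2 N, 4 O.
Implicit hydrogens by atom environment:
  4 × C: 2 H each → 8
  4 × C (aromatic): no H
  3 × C: 1 H each → 3
  3 × O: no H
  2 × C: 3 H each → 6
  2 × C (aromatic): 1 H each → 2
  1 × C: no H
  1 × Cl: no H
  1 × N: 2 H
  1 × N (charge +1): no H
  1 × O (charge -1): no H
  Total hydrogens = 21.
Molecular formula: C16H21ClN2O4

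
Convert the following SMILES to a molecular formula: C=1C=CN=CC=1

Heavy atoms from the SMILES: 5 C, 1 N.
Implicit hydrogens by atom environment:
  5 × C (aromatic): 1 H each → 5
  1 × N (aromatic): no H
  Total hydrogens = 5.
Molecular formula: C5H5N

C5H5N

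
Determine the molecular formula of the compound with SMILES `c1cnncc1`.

C4H4N2

Heavy atoms from the SMILES: 4 C, 2 N.
Implicit hydrogens by atom environment:
  4 × C (aromatic): 1 H each → 4
  2 × N (aromatic): no H
  Total hydrogens = 4.
Molecular formula: C4H4N2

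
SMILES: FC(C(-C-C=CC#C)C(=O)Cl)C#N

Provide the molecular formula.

C9H7ClFNO

Heavy atoms from the SMILES: 9 C, 1 Cl, 1 F, 1 N, 1 O.
Implicit hydrogens by atom environment:
  5 × C: 1 H each → 5
  3 × C: no H
  1 × C: 2 H
  1 × Cl: no H
  1 × F: no H
  1 × N: no H
  1 × O: no H
  Total hydrogens = 7.
Molecular formula: C9H7ClFNO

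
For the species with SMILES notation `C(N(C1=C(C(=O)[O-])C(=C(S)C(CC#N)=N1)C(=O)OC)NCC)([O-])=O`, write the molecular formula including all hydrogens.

[C13H12N4O6S]2-

Heavy atoms from the SMILES: 13 C, 4 N, 6 O, 1 S.
Implicit hydrogens by atom environment:
  5 × C (aromatic): no H
  4 × C: no H
  4 × O: no H
  2 × C: 3 H each → 6
  2 × C: 2 H each → 4
  2 × N: no H
  2 × O (charge -1): no H
  1 × N: 1 H
  1 × N (aromatic): no H
  1 × S: 1 H
  Total hydrogens = 12.
Net charge -2.
Molecular formula: [C13H12N4O6S]2-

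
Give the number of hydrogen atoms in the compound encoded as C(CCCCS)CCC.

18

Hydrogens are implicit in SMILES; fill each atom to its normal valence:
  7 × C: 2 H each → 14
  1 × C: 3 H
  1 × S: 1 H
  Total hydrogens = 18.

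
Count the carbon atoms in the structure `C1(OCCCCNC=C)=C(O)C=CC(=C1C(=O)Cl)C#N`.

The symbol for carbon appears 14 times in the SMILES. (Cl is a single chlorine, not C + l.)

14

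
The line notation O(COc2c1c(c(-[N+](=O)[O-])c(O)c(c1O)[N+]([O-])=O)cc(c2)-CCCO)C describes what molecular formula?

C15H16N2O9

Heavy atoms from the SMILES: 15 C, 2 N, 9 O.
Implicit hydrogens by atom environment:
  8 × C (aromatic): no H
  4 × C: 2 H each → 8
  4 × O: no H
  3 × O: 1 H each → 3
  2 × C (aromatic): 1 H each → 2
  2 × N (charge +1): no H
  2 × O (charge -1): no H
  1 × C: 3 H
  Total hydrogens = 16.
Molecular formula: C15H16N2O9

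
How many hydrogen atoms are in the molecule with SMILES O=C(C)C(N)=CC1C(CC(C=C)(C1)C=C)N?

Hydrogens are implicit in SMILES; fill each atom to its normal valence:
  5 × C: 1 H each → 5
  4 × C: 2 H each → 8
  3 × C: no H
  2 × N: 2 H each → 4
  1 × C: 3 H
  1 × O: no H
  Total hydrogens = 20.

20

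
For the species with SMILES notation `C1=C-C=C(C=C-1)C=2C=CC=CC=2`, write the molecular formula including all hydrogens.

C12H10

Heavy atoms from the SMILES: 12 C.
Implicit hydrogens by atom environment:
  10 × C (aromatic): 1 H each → 10
  2 × C (aromatic): no H
  Total hydrogens = 10.
Molecular formula: C12H10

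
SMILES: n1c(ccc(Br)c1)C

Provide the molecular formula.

C6H6BrN

Heavy atoms from the SMILES: 1 Br, 6 C, 1 N.
Implicit hydrogens by atom environment:
  3 × C (aromatic): 1 H each → 3
  2 × C (aromatic): no H
  1 × Br: no H
  1 × C: 3 H
  1 × N (aromatic): no H
  Total hydrogens = 6.
Molecular formula: C6H6BrN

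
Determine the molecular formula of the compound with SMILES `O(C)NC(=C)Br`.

Heavy atoms from the SMILES: 1 Br, 3 C, 1 N, 1 O.
Implicit hydrogens by atom environment:
  1 × Br: no H
  1 × C: 3 H
  1 × C: 2 H
  1 × C: no H
  1 × N: 1 H
  1 × O: no H
  Total hydrogens = 6.
Molecular formula: C3H6BrNO

C3H6BrNO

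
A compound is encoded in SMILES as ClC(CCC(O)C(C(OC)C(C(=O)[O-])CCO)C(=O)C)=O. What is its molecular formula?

Heavy atoms from the SMILES: 13 C, 1 Cl, 7 O.
Implicit hydrogens by atom environment:
  4 × C: 2 H each → 8
  4 × C: 1 H each → 4
  4 × O: no H
  3 × C: no H
  2 × C: 3 H each → 6
  2 × O: 1 H each → 2
  1 × Cl: no H
  1 × O (charge -1): no H
  Total hydrogens = 20.
Net charge -1.
Molecular formula: C13H20ClO7-

C13H20ClO7-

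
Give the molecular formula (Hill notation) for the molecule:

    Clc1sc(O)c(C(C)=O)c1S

C6H5ClO2S2

Heavy atoms from the SMILES: 6 C, 1 Cl, 2 O, 2 S.
Implicit hydrogens by atom environment:
  4 × C (aromatic): no H
  1 × C: 3 H
  1 × C: no H
  1 × Cl: no H
  1 × O: 1 H
  1 × O: no H
  1 × S: 1 H
  1 × S (aromatic): no H
  Total hydrogens = 5.
Molecular formula: C6H5ClO2S2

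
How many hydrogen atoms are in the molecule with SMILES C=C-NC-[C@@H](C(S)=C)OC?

Hydrogens are implicit in SMILES; fill each atom to its normal valence:
  3 × C: 2 H each → 6
  2 × C: 1 H each → 2
  1 × C: 3 H
  1 × C: no H
  1 × N: 1 H
  1 × O: no H
  1 × S: 1 H
  Total hydrogens = 13.

13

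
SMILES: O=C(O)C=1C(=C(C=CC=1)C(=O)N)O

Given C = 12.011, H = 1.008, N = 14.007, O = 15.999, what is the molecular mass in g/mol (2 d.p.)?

Molecular formula: C8H7NO4.
M = 8×12.011 + 7×1.008 + 1×14.007 + 4×15.999 = 181.15 g/mol.

181.15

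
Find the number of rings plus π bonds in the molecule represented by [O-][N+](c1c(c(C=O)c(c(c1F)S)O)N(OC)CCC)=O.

6

Molecular formula from the SMILES: C11H13FN2O5S.
DoU = (2C + 2 + N − H − X)/2 = (2·11 + 2 + 2 − 13 − 1)/2 = 12/2 = 6.
(Structurally: 1 ring(s) + 5 π bond(s) = 6.)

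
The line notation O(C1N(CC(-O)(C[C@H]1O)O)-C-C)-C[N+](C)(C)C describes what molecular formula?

C11H25N2O4+

Heavy atoms from the SMILES: 11 C, 2 N, 4 O.
Implicit hydrogens by atom environment:
  4 × C: 3 H each → 12
  4 × C: 2 H each → 8
  3 × O: 1 H each → 3
  2 × C: 1 H each → 2
  1 × C: no H
  1 × N: no H
  1 × N (charge +1): no H
  1 × O: no H
  Total hydrogens = 25.
Net charge +1.
Molecular formula: C11H25N2O4+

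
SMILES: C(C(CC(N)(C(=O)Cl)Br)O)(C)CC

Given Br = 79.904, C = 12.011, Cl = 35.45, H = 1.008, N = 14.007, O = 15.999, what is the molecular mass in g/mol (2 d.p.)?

Molecular formula: C8H15BrClNO2.
M = 1×79.904 + 8×12.011 + 1×35.45 + 15×1.008 + 1×14.007 + 2×15.999 = 272.57 g/mol.

272.57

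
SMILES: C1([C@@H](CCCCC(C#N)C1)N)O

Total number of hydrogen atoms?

Hydrogens are implicit in SMILES; fill each atom to its normal valence:
  5 × C: 2 H each → 10
  3 × C: 1 H each → 3
  1 × C: no H
  1 × N: 2 H
  1 × N: no H
  1 × O: 1 H
  Total hydrogens = 16.

16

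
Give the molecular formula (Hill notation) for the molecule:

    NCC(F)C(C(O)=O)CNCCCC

C9H19FN2O2

Heavy atoms from the SMILES: 9 C, 1 F, 2 N, 2 O.
Implicit hydrogens by atom environment:
  5 × C: 2 H each → 10
  2 × C: 1 H each → 2
  1 × C: 3 H
  1 × C: no H
  1 × F: no H
  1 × N: 2 H
  1 × N: 1 H
  1 × O: 1 H
  1 × O: no H
  Total hydrogens = 19.
Molecular formula: C9H19FN2O2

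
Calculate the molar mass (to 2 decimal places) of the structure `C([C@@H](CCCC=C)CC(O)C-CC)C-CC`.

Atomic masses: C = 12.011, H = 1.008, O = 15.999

226.40

Molecular formula: C15H30O.
M = 15×12.011 + 30×1.008 + 1×15.999 = 226.40 g/mol.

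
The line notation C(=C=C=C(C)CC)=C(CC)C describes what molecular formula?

Heavy atoms from the SMILES: 11 C.
Implicit hydrogens by atom environment:
  5 × C: no H
  4 × C: 3 H each → 12
  2 × C: 2 H each → 4
  Total hydrogens = 16.
Molecular formula: C11H16

C11H16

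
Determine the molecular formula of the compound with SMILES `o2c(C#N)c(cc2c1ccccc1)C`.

C12H9NO

Heavy atoms from the SMILES: 12 C, 1 N, 1 O.
Implicit hydrogens by atom environment:
  6 × C (aromatic): 1 H each → 6
  4 × C (aromatic): no H
  1 × C: 3 H
  1 × C: no H
  1 × N: no H
  1 × O (aromatic): no H
  Total hydrogens = 9.
Molecular formula: C12H9NO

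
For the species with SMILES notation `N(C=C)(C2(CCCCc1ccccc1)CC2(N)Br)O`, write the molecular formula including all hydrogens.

C15H21BrN2O

Heavy atoms from the SMILES: 1 Br, 15 C, 2 N, 1 O.
Implicit hydrogens by atom environment:
  6 × C: 2 H each → 12
  5 × C (aromatic): 1 H each → 5
  2 × C: no H
  1 × Br: no H
  1 × C: 1 H
  1 × C (aromatic): no H
  1 × N: 2 H
  1 × N: no H
  1 × O: 1 H
  Total hydrogens = 21.
Molecular formula: C15H21BrN2O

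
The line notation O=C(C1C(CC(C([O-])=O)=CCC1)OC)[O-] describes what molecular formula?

[C10H12O5]2-

Heavy atoms from the SMILES: 10 C, 5 O.
Implicit hydrogens by atom environment:
  3 × C: 2 H each → 6
  3 × C: 1 H each → 3
  3 × C: no H
  3 × O: no H
  2 × O (charge -1): no H
  1 × C: 3 H
  Total hydrogens = 12.
Net charge -2.
Molecular formula: [C10H12O5]2-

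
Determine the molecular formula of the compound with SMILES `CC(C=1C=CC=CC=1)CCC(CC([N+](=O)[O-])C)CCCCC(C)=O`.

C20H31NO3

Heavy atoms from the SMILES: 20 C, 1 N, 3 O.
Implicit hydrogens by atom environment:
  7 × C: 2 H each → 14
  5 × C (aromatic): 1 H each → 5
  3 × C: 3 H each → 9
  3 × C: 1 H each → 3
  2 × O: no H
  1 × C: no H
  1 × C (aromatic): no H
  1 × N (charge +1): no H
  1 × O (charge -1): no H
  Total hydrogens = 31.
Molecular formula: C20H31NO3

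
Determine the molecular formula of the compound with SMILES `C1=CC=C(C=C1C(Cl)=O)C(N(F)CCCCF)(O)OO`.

C12H14ClF2NO4

Heavy atoms from the SMILES: 12 C, 1 Cl, 2 F, 1 N, 4 O.
Implicit hydrogens by atom environment:
  4 × C: 2 H each → 8
  4 × C (aromatic): 1 H each → 4
  2 × C: no H
  2 × C (aromatic): no H
  2 × F: no H
  2 × O: 1 H each → 2
  2 × O: no H
  1 × Cl: no H
  1 × N: no H
  Total hydrogens = 14.
Molecular formula: C12H14ClF2NO4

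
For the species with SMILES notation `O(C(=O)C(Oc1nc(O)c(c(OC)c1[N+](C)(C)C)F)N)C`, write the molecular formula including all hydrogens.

Heavy atoms from the SMILES: 12 C, 1 F, 3 N, 5 O.
Implicit hydrogens by atom environment:
  5 × C: 3 H each → 15
  5 × C (aromatic): no H
  4 × O: no H
  1 × C: 1 H
  1 × C: no H
  1 × F: no H
  1 × N: 2 H
  1 × N (aromatic): no H
  1 × N (charge +1): no H
  1 × O: 1 H
  Total hydrogens = 19.
Net charge +1.
Molecular formula: C12H19FN3O5+

C12H19FN3O5+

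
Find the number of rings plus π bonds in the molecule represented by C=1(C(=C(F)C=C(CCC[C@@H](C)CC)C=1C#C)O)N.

Molecular formula from the SMILES: C15H20FNO.
DoU = (2C + 2 + N − H − X)/2 = (2·15 + 2 + 1 − 20 − 1)/2 = 12/2 = 6.
(Structurally: 1 ring(s) + 5 π bond(s) = 6.)

6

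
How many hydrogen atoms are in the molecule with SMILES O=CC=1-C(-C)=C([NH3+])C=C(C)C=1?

12

Hydrogens are implicit in SMILES; fill each atom to its normal valence:
  4 × C (aromatic): no H
  2 × C: 3 H each → 6
  2 × C (aromatic): 1 H each → 2
  1 × C: 1 H
  1 × N (charge +1): 3 H
  1 × O: no H
  Total hydrogens = 12.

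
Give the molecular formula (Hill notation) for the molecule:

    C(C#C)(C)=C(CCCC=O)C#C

Heavy atoms from the SMILES: 11 C, 1 O.
Implicit hydrogens by atom environment:
  4 × C: no H
  3 × C: 2 H each → 6
  3 × C: 1 H each → 3
  1 × C: 3 H
  1 × O: no H
  Total hydrogens = 12.
Molecular formula: C11H12O

C11H12O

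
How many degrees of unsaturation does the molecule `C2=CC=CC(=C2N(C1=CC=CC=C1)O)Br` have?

Molecular formula from the SMILES: C12H10BrNO.
DoU = (2C + 2 + N − H − X)/2 = (2·12 + 2 + 1 − 10 − 1)/2 = 16/2 = 8.
(Structurally: 2 ring(s) + 6 π bond(s) = 8.)

8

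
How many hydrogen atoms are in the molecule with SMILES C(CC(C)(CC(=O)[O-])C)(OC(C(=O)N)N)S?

17

Hydrogens are implicit in SMILES; fill each atom to its normal valence:
  3 × C: no H
  3 × O: no H
  2 × C: 3 H each → 6
  2 × C: 2 H each → 4
  2 × C: 1 H each → 2
  2 × N: 2 H each → 4
  1 × O (charge -1): no H
  1 × S: 1 H
  Total hydrogens = 17.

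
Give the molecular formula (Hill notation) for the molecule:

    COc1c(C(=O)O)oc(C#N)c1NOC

Heavy atoms from the SMILES: 8 C, 2 N, 5 O.
Implicit hydrogens by atom environment:
  4 × C (aromatic): no H
  3 × O: no H
  2 × C: 3 H each → 6
  2 × C: no H
  1 × N: 1 H
  1 × N: no H
  1 × O: 1 H
  1 × O (aromatic): no H
  Total hydrogens = 8.
Molecular formula: C8H8N2O5

C8H8N2O5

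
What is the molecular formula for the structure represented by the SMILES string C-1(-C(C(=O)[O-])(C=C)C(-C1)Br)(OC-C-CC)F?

C11H15BrFO3-

Heavy atoms from the SMILES: 1 Br, 11 C, 1 F, 3 O.
Implicit hydrogens by atom environment:
  5 × C: 2 H each → 10
  3 × C: no H
  2 × C: 1 H each → 2
  2 × O: no H
  1 × Br: no H
  1 × C: 3 H
  1 × F: no H
  1 × O (charge -1): no H
  Total hydrogens = 15.
Net charge -1.
Molecular formula: C11H15BrFO3-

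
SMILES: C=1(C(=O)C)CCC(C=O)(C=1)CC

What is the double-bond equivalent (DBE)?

Molecular formula from the SMILES: C10H14O2.
DoU = (2C + 2 + N − H − X)/2 = (2·10 + 2 + 0 − 14 − 0)/2 = 8/2 = 4.
(Structurally: 1 ring(s) + 3 π bond(s) = 4.)

4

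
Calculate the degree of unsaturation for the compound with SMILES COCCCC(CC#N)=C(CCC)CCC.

3

Molecular formula from the SMILES: C14H25NO.
DoU = (2C + 2 + N − H − X)/2 = (2·14 + 2 + 1 − 25 − 0)/2 = 6/2 = 3.
(Structurally: 0 ring(s) + 3 π bond(s) = 3.)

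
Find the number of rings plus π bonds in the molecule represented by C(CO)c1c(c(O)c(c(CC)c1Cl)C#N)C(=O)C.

7

Molecular formula from the SMILES: C13H14ClNO3.
DoU = (2C + 2 + N − H − X)/2 = (2·13 + 2 + 1 − 14 − 1)/2 = 14/2 = 7.
(Structurally: 1 ring(s) + 6 π bond(s) = 7.)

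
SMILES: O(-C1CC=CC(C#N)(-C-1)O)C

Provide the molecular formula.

C8H11NO2

Heavy atoms from the SMILES: 8 C, 1 N, 2 O.
Implicit hydrogens by atom environment:
  3 × C: 1 H each → 3
  2 × C: 2 H each → 4
  2 × C: no H
  1 × C: 3 H
  1 × N: no H
  1 × O: 1 H
  1 × O: no H
  Total hydrogens = 11.
Molecular formula: C8H11NO2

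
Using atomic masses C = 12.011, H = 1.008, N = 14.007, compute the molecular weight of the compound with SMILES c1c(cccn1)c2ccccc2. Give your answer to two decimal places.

155.20

Molecular formula: C11H9N.
M = 11×12.011 + 9×1.008 + 1×14.007 = 155.20 g/mol.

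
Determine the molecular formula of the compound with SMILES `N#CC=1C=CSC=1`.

Heavy atoms from the SMILES: 5 C, 1 N, 1 S.
Implicit hydrogens by atom environment:
  3 × C (aromatic): 1 H each → 3
  1 × C (aromatic): no H
  1 × C: no H
  1 × N: no H
  1 × S (aromatic): no H
  Total hydrogens = 3.
Molecular formula: C5H3NS

C5H3NS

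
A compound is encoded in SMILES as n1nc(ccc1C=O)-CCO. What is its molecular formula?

C7H8N2O2

Heavy atoms from the SMILES: 7 C, 2 N, 2 O.
Implicit hydrogens by atom environment:
  2 × C: 2 H each → 4
  2 × C (aromatic): 1 H each → 2
  2 × C (aromatic): no H
  2 × N (aromatic): no H
  1 × C: 1 H
  1 × O: 1 H
  1 × O: no H
  Total hydrogens = 8.
Molecular formula: C7H8N2O2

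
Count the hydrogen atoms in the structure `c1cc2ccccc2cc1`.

8

Hydrogens are implicit in SMILES; fill each atom to its normal valence:
  8 × C (aromatic): 1 H each → 8
  2 × C (aromatic): no H
  Total hydrogens = 8.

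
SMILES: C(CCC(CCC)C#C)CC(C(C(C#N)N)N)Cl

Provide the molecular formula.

Heavy atoms from the SMILES: 14 C, 1 Cl, 3 N.
Implicit hydrogens by atom environment:
  6 × C: 2 H each → 12
  5 × C: 1 H each → 5
  2 × C: no H
  2 × N: 2 H each → 4
  1 × C: 3 H
  1 × Cl: no H
  1 × N: no H
  Total hydrogens = 24.
Molecular formula: C14H24ClN3

C14H24ClN3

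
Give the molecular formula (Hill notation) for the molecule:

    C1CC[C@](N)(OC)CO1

Heavy atoms from the SMILES: 6 C, 1 N, 2 O.
Implicit hydrogens by atom environment:
  4 × C: 2 H each → 8
  2 × O: no H
  1 × C: 3 H
  1 × C: no H
  1 × N: 2 H
  Total hydrogens = 13.
Molecular formula: C6H13NO2

C6H13NO2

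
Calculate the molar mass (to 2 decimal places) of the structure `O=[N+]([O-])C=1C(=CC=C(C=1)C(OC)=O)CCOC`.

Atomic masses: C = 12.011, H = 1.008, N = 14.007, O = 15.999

239.23

Molecular formula: C11H13NO5.
M = 11×12.011 + 13×1.008 + 1×14.007 + 5×15.999 = 239.23 g/mol.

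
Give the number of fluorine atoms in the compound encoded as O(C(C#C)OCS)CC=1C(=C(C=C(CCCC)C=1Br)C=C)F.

The symbol for fluorine appears 1 time in the SMILES.

1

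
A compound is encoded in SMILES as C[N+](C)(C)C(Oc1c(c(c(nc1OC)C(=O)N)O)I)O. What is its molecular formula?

C11H17IN3O5+

Heavy atoms from the SMILES: 11 C, 1 I, 3 N, 5 O.
Implicit hydrogens by atom environment:
  5 × C (aromatic): no H
  4 × C: 3 H each → 12
  3 × O: no H
  2 × O: 1 H each → 2
  1 × C: 1 H
  1 × C: no H
  1 × I: no H
  1 × N: 2 H
  1 × N (aromatic): no H
  1 × N (charge +1): no H
  Total hydrogens = 17.
Net charge +1.
Molecular formula: C11H17IN3O5+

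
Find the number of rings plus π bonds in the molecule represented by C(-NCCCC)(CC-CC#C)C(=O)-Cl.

3

Molecular formula from the SMILES: C11H18ClNO.
DoU = (2C + 2 + N − H − X)/2 = (2·11 + 2 + 1 − 18 − 1)/2 = 6/2 = 3.
(Structurally: 0 ring(s) + 3 π bond(s) = 3.)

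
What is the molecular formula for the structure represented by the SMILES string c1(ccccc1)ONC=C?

C8H9NO

Heavy atoms from the SMILES: 8 C, 1 N, 1 O.
Implicit hydrogens by atom environment:
  5 × C (aromatic): 1 H each → 5
  1 × C: 2 H
  1 × C: 1 H
  1 × C (aromatic): no H
  1 × N: 1 H
  1 × O: no H
  Total hydrogens = 9.
Molecular formula: C8H9NO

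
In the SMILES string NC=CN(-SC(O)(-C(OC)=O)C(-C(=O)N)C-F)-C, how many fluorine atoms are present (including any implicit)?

The symbol for fluorine appears 1 time in the SMILES.

1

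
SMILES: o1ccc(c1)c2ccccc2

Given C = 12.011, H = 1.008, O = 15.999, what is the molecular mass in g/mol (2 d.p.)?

Molecular formula: C10H8O.
M = 10×12.011 + 8×1.008 + 1×15.999 = 144.17 g/mol.

144.17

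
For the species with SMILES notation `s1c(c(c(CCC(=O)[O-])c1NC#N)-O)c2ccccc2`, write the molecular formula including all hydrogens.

C14H11N2O3S-

Heavy atoms from the SMILES: 14 C, 2 N, 3 O, 1 S.
Implicit hydrogens by atom environment:
  5 × C (aromatic): 1 H each → 5
  5 × C (aromatic): no H
  2 × C: 2 H each → 4
  2 × C: no H
  1 × N: 1 H
  1 × N: no H
  1 × O: 1 H
  1 × O: no H
  1 × O (charge -1): no H
  1 × S (aromatic): no H
  Total hydrogens = 11.
Net charge -1.
Molecular formula: C14H11N2O3S-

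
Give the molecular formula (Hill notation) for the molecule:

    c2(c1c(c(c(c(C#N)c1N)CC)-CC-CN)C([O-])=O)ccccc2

Heavy atoms from the SMILES: 19 C, 3 N, 2 O.
Implicit hydrogens by atom environment:
  7 × C (aromatic): no H
  5 × C (aromatic): 1 H each → 5
  4 × C: 2 H each → 8
  2 × C: no H
  2 × N: 2 H each → 4
  1 × C: 3 H
  1 × N: no H
  1 × O: no H
  1 × O (charge -1): no H
  Total hydrogens = 20.
Net charge -1.
Molecular formula: C19H20N3O2-

C19H20N3O2-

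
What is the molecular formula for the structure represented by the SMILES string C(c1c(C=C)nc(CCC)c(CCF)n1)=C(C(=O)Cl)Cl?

C14H15Cl2FN2O

Heavy atoms from the SMILES: 14 C, 2 Cl, 1 F, 2 N, 1 O.
Implicit hydrogens by atom environment:
  5 × C: 2 H each → 10
  4 × C (aromatic): no H
  2 × C: 1 H each → 2
  2 × C: no H
  2 × Cl: no H
  2 × N (aromatic): no H
  1 × C: 3 H
  1 × F: no H
  1 × O: no H
  Total hydrogens = 15.
Molecular formula: C14H15Cl2FN2O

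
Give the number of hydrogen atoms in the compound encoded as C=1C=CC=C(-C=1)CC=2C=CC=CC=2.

Hydrogens are implicit in SMILES; fill each atom to its normal valence:
  10 × C (aromatic): 1 H each → 10
  2 × C (aromatic): no H
  1 × C: 2 H
  Total hydrogens = 12.

12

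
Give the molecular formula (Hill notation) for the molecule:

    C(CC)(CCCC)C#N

C8H15N

Heavy atoms from the SMILES: 8 C, 1 N.
Implicit hydrogens by atom environment:
  4 × C: 2 H each → 8
  2 × C: 3 H each → 6
  1 × C: 1 H
  1 × C: no H
  1 × N: no H
  Total hydrogens = 15.
Molecular formula: C8H15N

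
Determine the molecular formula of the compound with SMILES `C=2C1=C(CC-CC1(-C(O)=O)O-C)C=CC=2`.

Heavy atoms from the SMILES: 12 C, 3 O.
Implicit hydrogens by atom environment:
  4 × C (aromatic): 1 H each → 4
  3 × C: 2 H each → 6
  2 × C (aromatic): no H
  2 × C: no H
  2 × O: no H
  1 × C: 3 H
  1 × O: 1 H
  Total hydrogens = 14.
Molecular formula: C12H14O3

C12H14O3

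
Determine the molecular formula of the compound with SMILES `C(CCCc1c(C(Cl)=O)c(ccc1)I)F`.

C11H11ClFIO

Heavy atoms from the SMILES: 11 C, 1 Cl, 1 F, 1 I, 1 O.
Implicit hydrogens by atom environment:
  4 × C: 2 H each → 8
  3 × C (aromatic): 1 H each → 3
  3 × C (aromatic): no H
  1 × C: no H
  1 × Cl: no H
  1 × F: no H
  1 × I: no H
  1 × O: no H
  Total hydrogens = 11.
Molecular formula: C11H11ClFIO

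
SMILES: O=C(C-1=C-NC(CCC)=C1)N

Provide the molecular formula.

C8H12N2O

Heavy atoms from the SMILES: 8 C, 2 N, 1 O.
Implicit hydrogens by atom environment:
  2 × C: 2 H each → 4
  2 × C (aromatic): 1 H each → 2
  2 × C (aromatic): no H
  1 × C: 3 H
  1 × C: no H
  1 × N: 2 H
  1 × N (aromatic): 1 H
  1 × O: no H
  Total hydrogens = 12.
Molecular formula: C8H12N2O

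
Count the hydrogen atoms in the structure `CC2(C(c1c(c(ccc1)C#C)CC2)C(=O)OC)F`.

Hydrogens are implicit in SMILES; fill each atom to its normal valence:
  3 × C (aromatic): 1 H each → 3
  3 × C (aromatic): no H
  3 × C: no H
  2 × C: 3 H each → 6
  2 × C: 2 H each → 4
  2 × C: 1 H each → 2
  2 × O: no H
  1 × F: no H
  Total hydrogens = 15.

15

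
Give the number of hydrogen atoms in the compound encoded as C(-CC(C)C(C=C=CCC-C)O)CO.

22

Hydrogens are implicit in SMILES; fill each atom to its normal valence:
  5 × C: 2 H each → 10
  4 × C: 1 H each → 4
  2 × C: 3 H each → 6
  2 × O: 1 H each → 2
  1 × C: no H
  Total hydrogens = 22.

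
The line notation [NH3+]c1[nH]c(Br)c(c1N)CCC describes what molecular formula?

Heavy atoms from the SMILES: 1 Br, 7 C, 3 N.
Implicit hydrogens by atom environment:
  4 × C (aromatic): no H
  2 × C: 2 H each → 4
  1 × Br: no H
  1 × C: 3 H
  1 × N (charge +1): 3 H
  1 × N: 2 H
  1 × N (aromatic): 1 H
  Total hydrogens = 13.
Net charge +1.
Molecular formula: C7H13BrN3+

C7H13BrN3+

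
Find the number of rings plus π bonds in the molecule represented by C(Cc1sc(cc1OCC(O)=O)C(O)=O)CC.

Molecular formula from the SMILES: C11H14O5S.
DoU = (2C + 2 + N − H − X)/2 = (2·11 + 2 + 0 − 14 − 0)/2 = 10/2 = 5.
(Structurally: 1 ring(s) + 4 π bond(s) = 5.)

5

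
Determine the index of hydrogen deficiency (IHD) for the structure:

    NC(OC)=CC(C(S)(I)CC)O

Molecular formula from the SMILES: C7H14INO2S.
DoU = (2C + 2 + N − H − X)/2 = (2·7 + 2 + 1 − 14 − 1)/2 = 2/2 = 1.
(Structurally: 0 ring(s) + 1 π bond(s) = 1.)

1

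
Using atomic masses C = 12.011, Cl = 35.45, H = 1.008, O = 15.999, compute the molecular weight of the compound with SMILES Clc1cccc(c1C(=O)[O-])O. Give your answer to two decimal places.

Molecular formula: C7H4ClO3-.
M = 7×12.011 + 1×35.45 + 4×1.008 + 3×15.999 = 171.56 g/mol.

171.56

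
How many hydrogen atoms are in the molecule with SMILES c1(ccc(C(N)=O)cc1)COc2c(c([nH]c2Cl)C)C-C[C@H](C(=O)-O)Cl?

Hydrogens are implicit in SMILES; fill each atom to its normal valence:
  6 × C (aromatic): no H
  4 × C (aromatic): 1 H each → 4
  3 × C: 2 H each → 6
  3 × O: no H
  2 × C: no H
  2 × Cl: no H
  1 × C: 3 H
  1 × C: 1 H
  1 × N: 2 H
  1 × N (aromatic): 1 H
  1 × O: 1 H
  Total hydrogens = 18.

18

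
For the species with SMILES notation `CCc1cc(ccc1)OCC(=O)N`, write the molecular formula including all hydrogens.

Heavy atoms from the SMILES: 10 C, 1 N, 2 O.
Implicit hydrogens by atom environment:
  4 × C (aromatic): 1 H each → 4
  2 × C: 2 H each → 4
  2 × C (aromatic): no H
  2 × O: no H
  1 × C: 3 H
  1 × C: no H
  1 × N: 2 H
  Total hydrogens = 13.
Molecular formula: C10H13NO2

C10H13NO2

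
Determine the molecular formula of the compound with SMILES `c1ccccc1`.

C6H6

Heavy atoms from the SMILES: 6 C.
Implicit hydrogens by atom environment:
  6 × C (aromatic): 1 H each → 6
  Total hydrogens = 6.
Molecular formula: C6H6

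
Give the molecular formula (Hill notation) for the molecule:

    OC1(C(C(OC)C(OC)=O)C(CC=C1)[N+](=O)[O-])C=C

Heavy atoms from the SMILES: 12 C, 1 N, 6 O.
Implicit hydrogens by atom environment:
  6 × C: 1 H each → 6
  4 × O: no H
  2 × C: 3 H each → 6
  2 × C: 2 H each → 4
  2 × C: no H
  1 × N (charge +1): no H
  1 × O: 1 H
  1 × O (charge -1): no H
  Total hydrogens = 17.
Molecular formula: C12H17NO6

C12H17NO6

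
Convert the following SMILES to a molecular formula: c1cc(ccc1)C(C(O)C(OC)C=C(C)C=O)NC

C15H21NO3

Heavy atoms from the SMILES: 15 C, 1 N, 3 O.
Implicit hydrogens by atom environment:
  5 × C: 1 H each → 5
  5 × C (aromatic): 1 H each → 5
  3 × C: 3 H each → 9
  2 × O: no H
  1 × C: no H
  1 × C (aromatic): no H
  1 × N: 1 H
  1 × O: 1 H
  Total hydrogens = 21.
Molecular formula: C15H21NO3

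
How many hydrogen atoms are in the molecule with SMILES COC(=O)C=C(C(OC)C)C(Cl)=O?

Hydrogens are implicit in SMILES; fill each atom to its normal valence:
  4 × O: no H
  3 × C: 3 H each → 9
  3 × C: no H
  2 × C: 1 H each → 2
  1 × Cl: no H
  Total hydrogens = 11.

11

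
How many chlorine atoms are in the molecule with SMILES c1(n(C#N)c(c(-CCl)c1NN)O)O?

The symbol for chlorine appears 1 time in the SMILES.

1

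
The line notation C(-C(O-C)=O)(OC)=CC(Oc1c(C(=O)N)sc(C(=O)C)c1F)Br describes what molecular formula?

Heavy atoms from the SMILES: 1 Br, 13 C, 1 F, 1 N, 6 O, 1 S.
Implicit hydrogens by atom environment:
  6 × O: no H
  4 × C (aromatic): no H
  4 × C: no H
  3 × C: 3 H each → 9
  2 × C: 1 H each → 2
  1 × Br: no H
  1 × F: no H
  1 × N: 2 H
  1 × S (aromatic): no H
  Total hydrogens = 13.
Molecular formula: C13H13BrFNO6S

C13H13BrFNO6S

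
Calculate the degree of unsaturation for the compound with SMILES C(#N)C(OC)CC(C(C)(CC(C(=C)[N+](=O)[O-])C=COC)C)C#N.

7

Molecular formula from the SMILES: C16H23N3O4.
DoU = (2C + 2 + N − H − X)/2 = (2·16 + 2 + 3 − 23 − 0)/2 = 14/2 = 7.
(Structurally: 0 ring(s) + 7 π bond(s) = 7.)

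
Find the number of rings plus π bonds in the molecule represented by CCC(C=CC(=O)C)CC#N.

4

Molecular formula from the SMILES: C9H13NO.
DoU = (2C + 2 + N − H − X)/2 = (2·9 + 2 + 1 − 13 − 0)/2 = 8/2 = 4.
(Structurally: 0 ring(s) + 4 π bond(s) = 4.)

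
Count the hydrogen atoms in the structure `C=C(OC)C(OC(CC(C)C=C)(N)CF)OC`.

Hydrogens are implicit in SMILES; fill each atom to its normal valence:
  4 × C: 2 H each → 8
  3 × C: 3 H each → 9
  3 × C: 1 H each → 3
  3 × O: no H
  2 × C: no H
  1 × F: no H
  1 × N: 2 H
  Total hydrogens = 22.

22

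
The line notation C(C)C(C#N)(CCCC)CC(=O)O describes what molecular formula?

C10H17NO2

Heavy atoms from the SMILES: 10 C, 1 N, 2 O.
Implicit hydrogens by atom environment:
  5 × C: 2 H each → 10
  3 × C: no H
  2 × C: 3 H each → 6
  1 × N: no H
  1 × O: 1 H
  1 × O: no H
  Total hydrogens = 17.
Molecular formula: C10H17NO2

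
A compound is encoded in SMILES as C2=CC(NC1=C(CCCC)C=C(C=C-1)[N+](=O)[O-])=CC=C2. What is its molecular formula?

C16H18N2O2

Heavy atoms from the SMILES: 16 C, 2 N, 2 O.
Implicit hydrogens by atom environment:
  8 × C (aromatic): 1 H each → 8
  4 × C (aromatic): no H
  3 × C: 2 H each → 6
  1 × C: 3 H
  1 × N: 1 H
  1 × N (charge +1): no H
  1 × O: no H
  1 × O (charge -1): no H
  Total hydrogens = 18.
Molecular formula: C16H18N2O2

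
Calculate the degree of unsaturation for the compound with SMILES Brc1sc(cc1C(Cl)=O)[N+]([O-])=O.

Molecular formula from the SMILES: C5HBrClNO3S.
DoU = (2C + 2 + N − H − X)/2 = (2·5 + 2 + 1 − 1 − 2)/2 = 10/2 = 5.
(Structurally: 1 ring(s) + 4 π bond(s) = 5.)

5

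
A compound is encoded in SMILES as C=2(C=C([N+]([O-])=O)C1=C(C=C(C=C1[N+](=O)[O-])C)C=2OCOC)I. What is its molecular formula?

C13H11IN2O6

Heavy atoms from the SMILES: 13 C, 1 I, 2 N, 6 O.
Implicit hydrogens by atom environment:
  7 × C (aromatic): no H
  4 × O: no H
  3 × C (aromatic): 1 H each → 3
  2 × C: 3 H each → 6
  2 × N (charge +1): no H
  2 × O (charge -1): no H
  1 × C: 2 H
  1 × I: no H
  Total hydrogens = 11.
Molecular formula: C13H11IN2O6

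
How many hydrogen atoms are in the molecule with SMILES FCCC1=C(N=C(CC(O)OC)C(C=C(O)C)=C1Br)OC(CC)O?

Hydrogens are implicit in SMILES; fill each atom to its normal valence:
  5 × C (aromatic): no H
  4 × C: 2 H each → 8
  3 × C: 3 H each → 9
  3 × C: 1 H each → 3
  3 × O: 1 H each → 3
  2 × O: no H
  1 × Br: no H
  1 × C: no H
  1 × F: no H
  1 × N (aromatic): no H
  Total hydrogens = 23.

23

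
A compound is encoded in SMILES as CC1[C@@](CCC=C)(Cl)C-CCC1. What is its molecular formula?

C11H19Cl

Heavy atoms from the SMILES: 11 C, 1 Cl.
Implicit hydrogens by atom environment:
  7 × C: 2 H each → 14
  2 × C: 1 H each → 2
  1 × C: 3 H
  1 × C: no H
  1 × Cl: no H
  Total hydrogens = 19.
Molecular formula: C11H19Cl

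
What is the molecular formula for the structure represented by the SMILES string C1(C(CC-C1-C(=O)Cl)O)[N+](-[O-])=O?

C6H8ClNO4

Heavy atoms from the SMILES: 6 C, 1 Cl, 1 N, 4 O.
Implicit hydrogens by atom environment:
  3 × C: 1 H each → 3
  2 × C: 2 H each → 4
  2 × O: no H
  1 × C: no H
  1 × Cl: no H
  1 × N (charge +1): no H
  1 × O: 1 H
  1 × O (charge -1): no H
  Total hydrogens = 8.
Molecular formula: C6H8ClNO4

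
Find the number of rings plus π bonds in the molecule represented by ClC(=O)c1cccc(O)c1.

Molecular formula from the SMILES: C7H5ClO2.
DoU = (2C + 2 + N − H − X)/2 = (2·7 + 2 + 0 − 5 − 1)/2 = 10/2 = 5.
(Structurally: 1 ring(s) + 4 π bond(s) = 5.)

5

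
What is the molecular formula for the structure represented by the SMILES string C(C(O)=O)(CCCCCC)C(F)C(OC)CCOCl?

Heavy atoms from the SMILES: 13 C, 1 Cl, 1 F, 4 O.
Implicit hydrogens by atom environment:
  7 × C: 2 H each → 14
  3 × C: 1 H each → 3
  3 × O: no H
  2 × C: 3 H each → 6
  1 × C: no H
  1 × Cl: no H
  1 × F: no H
  1 × O: 1 H
  Total hydrogens = 24.
Molecular formula: C13H24ClFO4

C13H24ClFO4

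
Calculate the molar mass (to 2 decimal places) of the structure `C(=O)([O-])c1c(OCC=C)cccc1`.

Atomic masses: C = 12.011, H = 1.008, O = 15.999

Molecular formula: C10H9O3-.
M = 10×12.011 + 9×1.008 + 3×15.999 = 177.18 g/mol.

177.18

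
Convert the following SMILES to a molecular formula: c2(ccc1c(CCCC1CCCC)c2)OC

C15H22O

Heavy atoms from the SMILES: 15 C, 1 O.
Implicit hydrogens by atom environment:
  6 × C: 2 H each → 12
  3 × C (aromatic): 1 H each → 3
  3 × C (aromatic): no H
  2 × C: 3 H each → 6
  1 × C: 1 H
  1 × O: no H
  Total hydrogens = 22.
Molecular formula: C15H22O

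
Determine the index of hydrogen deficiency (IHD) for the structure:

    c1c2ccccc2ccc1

Molecular formula from the SMILES: C10H8.
DoU = (2C + 2 + N − H − X)/2 = (2·10 + 2 + 0 − 8 − 0)/2 = 14/2 = 7.
(Structurally: 2 ring(s) + 5 π bond(s) = 7.)

7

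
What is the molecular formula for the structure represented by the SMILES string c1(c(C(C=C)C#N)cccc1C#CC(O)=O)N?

C13H10N2O2

Heavy atoms from the SMILES: 13 C, 2 N, 2 O.
Implicit hydrogens by atom environment:
  4 × C: no H
  3 × C (aromatic): 1 H each → 3
  3 × C (aromatic): no H
  2 × C: 1 H each → 2
  1 × C: 2 H
  1 × N: 2 H
  1 × N: no H
  1 × O: 1 H
  1 × O: no H
  Total hydrogens = 10.
Molecular formula: C13H10N2O2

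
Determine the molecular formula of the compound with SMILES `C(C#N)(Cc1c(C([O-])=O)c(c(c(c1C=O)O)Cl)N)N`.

C11H9ClN3O4-

Heavy atoms from the SMILES: 11 C, 1 Cl, 3 N, 4 O.
Implicit hydrogens by atom environment:
  6 × C (aromatic): no H
  2 × C: 1 H each → 2
  2 × C: no H
  2 × N: 2 H each → 4
  2 × O: no H
  1 × C: 2 H
  1 × Cl: no H
  1 × N: no H
  1 × O: 1 H
  1 × O (charge -1): no H
  Total hydrogens = 9.
Net charge -1.
Molecular formula: C11H9ClN3O4-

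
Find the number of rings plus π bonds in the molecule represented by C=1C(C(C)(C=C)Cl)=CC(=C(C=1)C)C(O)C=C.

6

Molecular formula from the SMILES: C14H17ClO.
DoU = (2C + 2 + N − H − X)/2 = (2·14 + 2 + 0 − 17 − 1)/2 = 12/2 = 6.
(Structurally: 1 ring(s) + 5 π bond(s) = 6.)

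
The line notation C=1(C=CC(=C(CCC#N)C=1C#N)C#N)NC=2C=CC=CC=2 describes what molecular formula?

C17H12N4

Heavy atoms from the SMILES: 17 C, 4 N.
Implicit hydrogens by atom environment:
  7 × C (aromatic): 1 H each → 7
  5 × C (aromatic): no H
  3 × C: no H
  3 × N: no H
  2 × C: 2 H each → 4
  1 × N: 1 H
  Total hydrogens = 12.
Molecular formula: C17H12N4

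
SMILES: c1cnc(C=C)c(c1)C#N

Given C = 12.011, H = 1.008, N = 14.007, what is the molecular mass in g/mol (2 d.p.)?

Molecular formula: C8H6N2.
M = 8×12.011 + 6×1.008 + 2×14.007 = 130.15 g/mol.

130.15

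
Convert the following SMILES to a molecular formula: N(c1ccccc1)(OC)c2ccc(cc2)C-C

Heavy atoms from the SMILES: 15 C, 1 N, 1 O.
Implicit hydrogens by atom environment:
  9 × C (aromatic): 1 H each → 9
  3 × C (aromatic): no H
  2 × C: 3 H each → 6
  1 × C: 2 H
  1 × N: no H
  1 × O: no H
  Total hydrogens = 17.
Molecular formula: C15H17NO

C15H17NO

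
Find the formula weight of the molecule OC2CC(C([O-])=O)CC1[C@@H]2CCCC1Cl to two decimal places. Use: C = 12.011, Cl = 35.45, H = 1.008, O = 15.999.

Molecular formula: C11H16ClO3-.
M = 11×12.011 + 1×35.45 + 16×1.008 + 3×15.999 = 231.70 g/mol.

231.70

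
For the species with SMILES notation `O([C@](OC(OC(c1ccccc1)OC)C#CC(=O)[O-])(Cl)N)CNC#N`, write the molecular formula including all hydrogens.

C15H15ClN3O6-

Heavy atoms from the SMILES: 15 C, 1 Cl, 3 N, 6 O.
Implicit hydrogens by atom environment:
  5 × C (aromatic): 1 H each → 5
  5 × C: no H
  5 × O: no H
  2 × C: 1 H each → 2
  1 × C: 3 H
  1 × C: 2 H
  1 × C (aromatic): no H
  1 × Cl: no H
  1 × N: 2 H
  1 × N: 1 H
  1 × N: no H
  1 × O (charge -1): no H
  Total hydrogens = 15.
Net charge -1.
Molecular formula: C15H15ClN3O6-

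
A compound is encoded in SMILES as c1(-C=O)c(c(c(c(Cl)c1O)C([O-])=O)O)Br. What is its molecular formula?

C8H3BrClO5-

Heavy atoms from the SMILES: 1 Br, 8 C, 1 Cl, 5 O.
Implicit hydrogens by atom environment:
  6 × C (aromatic): no H
  2 × O: 1 H each → 2
  2 × O: no H
  1 × Br: no H
  1 × C: 1 H
  1 × C: no H
  1 × Cl: no H
  1 × O (charge -1): no H
  Total hydrogens = 3.
Net charge -1.
Molecular formula: C8H3BrClO5-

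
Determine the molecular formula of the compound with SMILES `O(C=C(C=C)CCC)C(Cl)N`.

C8H14ClNO

Heavy atoms from the SMILES: 8 C, 1 Cl, 1 N, 1 O.
Implicit hydrogens by atom environment:
  3 × C: 2 H each → 6
  3 × C: 1 H each → 3
  1 × C: 3 H
  1 × C: no H
  1 × Cl: no H
  1 × N: 2 H
  1 × O: no H
  Total hydrogens = 14.
Molecular formula: C8H14ClNO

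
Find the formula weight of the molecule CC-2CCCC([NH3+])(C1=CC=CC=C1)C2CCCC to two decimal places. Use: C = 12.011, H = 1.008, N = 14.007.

246.42

Molecular formula: C17H28N+.
M = 17×12.011 + 28×1.008 + 1×14.007 = 246.42 g/mol.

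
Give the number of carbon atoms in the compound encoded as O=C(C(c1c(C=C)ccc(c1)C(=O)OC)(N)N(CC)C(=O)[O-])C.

16

The symbol for carbon appears 16 times in the SMILES. Lowercase c denotes aromatic carbon and counts toward C.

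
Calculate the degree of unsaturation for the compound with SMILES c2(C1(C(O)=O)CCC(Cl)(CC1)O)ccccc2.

Molecular formula from the SMILES: C13H15ClO3.
DoU = (2C + 2 + N − H − X)/2 = (2·13 + 2 + 0 − 15 − 1)/2 = 12/2 = 6.
(Structurally: 2 ring(s) + 4 π bond(s) = 6.)

6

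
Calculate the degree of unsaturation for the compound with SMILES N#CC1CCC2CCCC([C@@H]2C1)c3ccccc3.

8

Molecular formula from the SMILES: C17H21N.
DoU = (2C + 2 + N − H − X)/2 = (2·17 + 2 + 1 − 21 − 0)/2 = 16/2 = 8.
(Structurally: 3 ring(s) + 5 π bond(s) = 8.)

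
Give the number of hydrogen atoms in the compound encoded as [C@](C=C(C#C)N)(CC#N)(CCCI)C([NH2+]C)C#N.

18

Hydrogens are implicit in SMILES; fill each atom to its normal valence:
  5 × C: no H
  4 × C: 2 H each → 8
  3 × C: 1 H each → 3
  2 × N: no H
  1 × C: 3 H
  1 × I: no H
  1 × N (charge +1): 2 H
  1 × N: 2 H
  Total hydrogens = 18.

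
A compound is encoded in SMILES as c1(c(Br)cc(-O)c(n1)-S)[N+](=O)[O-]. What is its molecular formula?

C5H3BrN2O3S

Heavy atoms from the SMILES: 1 Br, 5 C, 2 N, 3 O, 1 S.
Implicit hydrogens by atom environment:
  4 × C (aromatic): no H
  1 × Br: no H
  1 × C (aromatic): 1 H
  1 × N (aromatic): no H
  1 × N (charge +1): no H
  1 × O: 1 H
  1 × O: no H
  1 × O (charge -1): no H
  1 × S: 1 H
  Total hydrogens = 3.
Molecular formula: C5H3BrN2O3S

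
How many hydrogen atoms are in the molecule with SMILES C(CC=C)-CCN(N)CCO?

Hydrogens are implicit in SMILES; fill each atom to its normal valence:
  7 × C: 2 H each → 14
  1 × C: 1 H
  1 × N: 2 H
  1 × N: no H
  1 × O: 1 H
  Total hydrogens = 18.

18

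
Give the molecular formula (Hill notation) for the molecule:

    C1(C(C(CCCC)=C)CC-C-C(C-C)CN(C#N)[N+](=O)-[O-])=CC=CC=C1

C21H31N3O2

Heavy atoms from the SMILES: 21 C, 3 N, 2 O.
Implicit hydrogens by atom environment:
  9 × C: 2 H each → 18
  5 × C (aromatic): 1 H each → 5
  2 × C: 3 H each → 6
  2 × C: 1 H each → 2
  2 × C: no H
  2 × N: no H
  1 × C (aromatic): no H
  1 × N (charge +1): no H
  1 × O: no H
  1 × O (charge -1): no H
  Total hydrogens = 31.
Molecular formula: C21H31N3O2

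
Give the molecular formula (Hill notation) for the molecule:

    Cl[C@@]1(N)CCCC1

Heavy atoms from the SMILES: 5 C, 1 Cl, 1 N.
Implicit hydrogens by atom environment:
  4 × C: 2 H each → 8
  1 × C: no H
  1 × Cl: no H
  1 × N: 2 H
  Total hydrogens = 10.
Molecular formula: C5H10ClN

C5H10ClN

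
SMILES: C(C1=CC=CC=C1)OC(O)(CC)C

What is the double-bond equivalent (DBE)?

4

Molecular formula from the SMILES: C11H16O2.
DoU = (2C + 2 + N − H − X)/2 = (2·11 + 2 + 0 − 16 − 0)/2 = 8/2 = 4.
(Structurally: 1 ring(s) + 3 π bond(s) = 4.)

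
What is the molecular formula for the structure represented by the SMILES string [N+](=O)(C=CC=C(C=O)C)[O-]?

Heavy atoms from the SMILES: 6 C, 1 N, 3 O.
Implicit hydrogens by atom environment:
  4 × C: 1 H each → 4
  2 × O: no H
  1 × C: 3 H
  1 × C: no H
  1 × N (charge +1): no H
  1 × O (charge -1): no H
  Total hydrogens = 7.
Molecular formula: C6H7NO3

C6H7NO3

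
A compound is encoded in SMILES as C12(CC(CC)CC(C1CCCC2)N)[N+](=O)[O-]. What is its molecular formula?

C12H22N2O2

Heavy atoms from the SMILES: 12 C, 2 N, 2 O.
Implicit hydrogens by atom environment:
  7 × C: 2 H each → 14
  3 × C: 1 H each → 3
  1 × C: 3 H
  1 × C: no H
  1 × N: 2 H
  1 × N (charge +1): no H
  1 × O: no H
  1 × O (charge -1): no H
  Total hydrogens = 22.
Molecular formula: C12H22N2O2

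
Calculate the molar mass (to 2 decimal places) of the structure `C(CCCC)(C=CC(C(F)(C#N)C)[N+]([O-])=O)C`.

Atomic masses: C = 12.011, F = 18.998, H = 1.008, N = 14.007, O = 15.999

242.29

Molecular formula: C12H19FN2O2.
M = 12×12.011 + 1×18.998 + 19×1.008 + 2×14.007 + 2×15.999 = 242.29 g/mol.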